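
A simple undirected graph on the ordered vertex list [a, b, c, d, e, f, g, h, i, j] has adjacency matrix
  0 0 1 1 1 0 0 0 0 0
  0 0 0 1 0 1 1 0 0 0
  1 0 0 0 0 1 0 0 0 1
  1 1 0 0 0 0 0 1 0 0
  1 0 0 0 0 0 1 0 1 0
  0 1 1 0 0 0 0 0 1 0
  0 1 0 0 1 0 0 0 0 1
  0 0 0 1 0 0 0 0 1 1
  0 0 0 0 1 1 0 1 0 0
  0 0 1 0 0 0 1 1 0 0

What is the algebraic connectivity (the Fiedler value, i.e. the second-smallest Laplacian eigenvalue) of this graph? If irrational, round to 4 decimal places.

2

Each diagonal entry of L is the vertex degree and each off-diagonal entry is -1 where an edge is present, 0 otherwise; in the order [a, b, c, d, e, f, g, h, i, j] the diagonal is [3, 3, 3, 3, 3, 3, 3, 3, 3, 3]. The sorted Laplacian eigenvalues are [0, 2, 2, 2, 2, 2, 5, 5, 5, 5]; the algebraic connectivity is the second entry, 2.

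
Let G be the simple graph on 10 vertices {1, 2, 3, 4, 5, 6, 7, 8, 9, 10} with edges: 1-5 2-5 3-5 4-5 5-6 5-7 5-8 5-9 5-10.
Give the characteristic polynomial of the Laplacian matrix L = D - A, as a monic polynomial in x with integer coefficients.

With the vertex order [1, 2, 3, 4, 5, 6, 7, 8, 9, 10], the degrees are [1, 1, 1, 1, 9, 1, 1, 1, 1, 1], giving D = diag(1, 1, 1, 1, 9, 1, 1, 1, 1, 1) and L = D - A. Computing det(xI - L) by cofactor expansion (or equivalently via sum-over-permutations) gives x^10 - 18x^9 + 108x^8 - 336x^7 + 630x^6 - 756x^5 + 588x^4 - 288x^3 + 81x^2 - 10x. Since p(0) = det(-L) = 0, x divides p(x). By the matrix-tree theorem the graph has (1/10) * product of the nonzero eigenvalues = 1 spanning tree.

x^10 - 18x^9 + 108x^8 - 336x^7 + 630x^6 - 756x^5 + 588x^4 - 288x^3 + 81x^2 - 10x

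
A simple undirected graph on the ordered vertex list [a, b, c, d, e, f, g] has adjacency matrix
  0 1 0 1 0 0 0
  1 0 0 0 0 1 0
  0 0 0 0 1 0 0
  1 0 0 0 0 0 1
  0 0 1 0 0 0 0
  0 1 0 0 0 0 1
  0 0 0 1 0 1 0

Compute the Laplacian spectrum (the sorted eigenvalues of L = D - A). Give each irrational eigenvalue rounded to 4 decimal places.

With the vertex order [a, b, c, d, e, f, g], the degrees are [2, 2, 1, 2, 1, 2, 2], giving D = diag(2, 2, 1, 2, 1, 2, 2) and L = D - A. Diagonalising L (or applying a numerical eigensolver to the 7x7 matrix) gives the spectrum above. The 2 zero eigenvalues correspond to the 2 connected components. The eigenvalues sum to 12, which equals trace(L) = 2|E|. The largest eigenvalue, 3.6180, is at most the vertex count 7.

[0, 0, 1.3820, 1.3820, 2, 3.6180, 3.6180]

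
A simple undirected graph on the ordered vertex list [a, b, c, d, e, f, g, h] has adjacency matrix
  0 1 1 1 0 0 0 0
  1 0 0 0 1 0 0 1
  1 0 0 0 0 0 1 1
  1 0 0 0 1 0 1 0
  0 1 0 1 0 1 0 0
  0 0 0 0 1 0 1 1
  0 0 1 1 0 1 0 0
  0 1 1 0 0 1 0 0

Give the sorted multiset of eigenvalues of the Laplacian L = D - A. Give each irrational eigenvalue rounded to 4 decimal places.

[0, 2, 2, 2, 4, 4, 4, 6]

Reading degrees in the order [a, b, c, d, e, f, g, h] gives [3, 3, 3, 3, 3, 3, 3, 3]; set D = diag(3, 3, 3, 3, 3, 3, 3, 3) and form L = D - A. The multiplicity of 0 as a Laplacian eigenvalue equals the number of connected components. By the matrix-tree theorem the graph has (1/8) * product of the nonzero eigenvalues = 384 spanning trees.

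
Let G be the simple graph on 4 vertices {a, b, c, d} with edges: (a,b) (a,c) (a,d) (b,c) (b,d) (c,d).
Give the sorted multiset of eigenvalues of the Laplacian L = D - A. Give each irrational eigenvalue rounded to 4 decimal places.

With the vertex order [a, b, c, d], the degrees are [3, 3, 3, 3], giving D = diag(3, 3, 3, 3) and L = D - A. Diagonalising L (or applying a numerical eigensolver to the 4x4 matrix) gives the spectrum above. The eigenvalues sum to 12, which equals trace(L) = 2|E|.

[0, 4, 4, 4]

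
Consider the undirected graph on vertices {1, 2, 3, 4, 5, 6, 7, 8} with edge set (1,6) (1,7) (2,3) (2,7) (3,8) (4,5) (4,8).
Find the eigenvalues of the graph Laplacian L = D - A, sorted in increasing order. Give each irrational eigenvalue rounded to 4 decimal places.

[0, 0.1522, 0.5858, 1.2346, 2, 2.7654, 3.4142, 3.8478]

Each diagonal entry of L is the vertex degree and each off-diagonal entry is -1 where an edge is present, 0 otherwise; in the order [1, 2, 3, 4, 5, 6, 7, 8] the diagonal is [2, 2, 2, 2, 1, 1, 2, 2]. L is symmetric positive semidefinite, so every eigenvalue is real and nonnegative. The single zero eigenvalue shows the graph is connected. By the matrix-tree theorem the graph has (1/8) * product of the nonzero eigenvalues = 1 spanning tree.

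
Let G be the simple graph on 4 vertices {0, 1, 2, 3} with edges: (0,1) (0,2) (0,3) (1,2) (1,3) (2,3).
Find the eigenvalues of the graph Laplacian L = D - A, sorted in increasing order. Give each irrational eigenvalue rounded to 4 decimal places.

[0, 4, 4, 4]

Reading degrees in the order [0, 1, 2, 3] gives [3, 3, 3, 3]; set D = diag(3, 3, 3, 3) and form L = D - A. The multiplicity of 0 as a Laplacian eigenvalue equals the number of connected components. The single zero eigenvalue shows the graph is connected. The eigenvalues sum to 12, which equals trace(L) = 2|E|. By the matrix-tree theorem the graph has (1/4) * product of the nonzero eigenvalues = 16 spanning trees.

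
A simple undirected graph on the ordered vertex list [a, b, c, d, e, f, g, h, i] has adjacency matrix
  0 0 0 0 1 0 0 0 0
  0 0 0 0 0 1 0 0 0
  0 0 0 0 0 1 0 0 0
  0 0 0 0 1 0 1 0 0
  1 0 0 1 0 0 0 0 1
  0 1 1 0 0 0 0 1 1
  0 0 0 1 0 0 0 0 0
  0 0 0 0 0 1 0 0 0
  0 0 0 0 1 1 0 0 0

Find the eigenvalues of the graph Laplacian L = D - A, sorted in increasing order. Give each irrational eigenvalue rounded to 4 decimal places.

[0, 0.1884, 0.6144, 1, 1, 1.5333, 2.3798, 4.1545, 5.1296]

Reading degrees in the order [a, b, c, d, e, f, g, h, i] gives [1, 1, 1, 2, 3, 4, 1, 1, 2]; set D = diag(1, 1, 1, 2, 3, 4, 1, 1, 2) and form L = D - A. Since every row of L sums to 0, the all-ones vector is in the kernel and 0 is an eigenvalue. There is one zero in the spectrum, matching the 1 component.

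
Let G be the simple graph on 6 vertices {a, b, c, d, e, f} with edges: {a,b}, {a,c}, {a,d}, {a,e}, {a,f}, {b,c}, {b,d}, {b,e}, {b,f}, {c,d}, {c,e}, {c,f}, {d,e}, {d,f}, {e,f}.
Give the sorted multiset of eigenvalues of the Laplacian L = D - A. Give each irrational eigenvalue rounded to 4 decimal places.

Reading degrees in the order [a, b, c, d, e, f] gives [5, 5, 5, 5, 5, 5]; set D = diag(5, 5, 5, 5, 5, 5) and form L = D - A. The multiplicity of 0 as a Laplacian eigenvalue equals the number of connected components. By the matrix-tree theorem the graph has (1/6) * product of the nonzero eigenvalues = 1296 spanning trees. There is one zero in the spectrum, matching the 1 component.

[0, 6, 6, 6, 6, 6]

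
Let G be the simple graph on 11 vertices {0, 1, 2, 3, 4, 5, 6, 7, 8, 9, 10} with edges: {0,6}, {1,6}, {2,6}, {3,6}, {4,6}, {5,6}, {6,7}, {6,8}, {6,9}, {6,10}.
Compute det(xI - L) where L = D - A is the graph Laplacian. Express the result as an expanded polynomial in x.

x^11 - 20x^10 + 135x^9 - 480x^8 + 1050x^7 - 1512x^6 + 1470x^5 - 960x^4 + 405x^3 - 100x^2 + 11x

With the vertex order [0, 1, 2, 3, 4, 5, 6, 7, 8, 9, 10], the degrees are [1, 1, 1, 1, 1, 1, 10, 1, 1, 1, 1], giving D = diag(1, 1, 1, 1, 1, 1, 10, 1, 1, 1, 1) and L = D - A. L has integer entries, so p(x) = det(xI - L) has integer coefficients. Expanding the determinant yields x^11 - 20x^10 + 135x^9 - 480x^8 + 1050x^7 - 1512x^6 + 1470x^5 - 960x^4 + 405x^3 - 100x^2 + 11x. Since p(0) = det(-L) = 0, x divides p(x). By the matrix-tree theorem the graph has (1/11) * product of the nonzero eigenvalues = 1 spanning tree. The eigenvalues sum to 20, which equals trace(L) = 2|E|.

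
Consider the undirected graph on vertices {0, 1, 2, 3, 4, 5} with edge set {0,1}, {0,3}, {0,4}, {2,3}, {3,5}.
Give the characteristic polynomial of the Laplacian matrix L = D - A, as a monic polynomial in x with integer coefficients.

Each diagonal entry of L is the vertex degree and each off-diagonal entry is -1 where an edge is present, 0 otherwise; in the order [0, 1, 2, 3, 4, 5] the diagonal is [3, 1, 1, 3, 1, 1]. Computing det(xI - L) by cofactor expansion (or equivalently via sum-over-permutations) gives x^6 - 10x^5 + 34x^4 - 48x^3 + 29x^2 - 6x. The constant term is 0 because L is singular (the all-ones vector lies in its kernel). The eigenvalues sum to 10, which equals trace(L) = 2|E|. The largest eigenvalue, 4.5616, is at most the vertex count 6.

x^6 - 10x^5 + 34x^4 - 48x^3 + 29x^2 - 6x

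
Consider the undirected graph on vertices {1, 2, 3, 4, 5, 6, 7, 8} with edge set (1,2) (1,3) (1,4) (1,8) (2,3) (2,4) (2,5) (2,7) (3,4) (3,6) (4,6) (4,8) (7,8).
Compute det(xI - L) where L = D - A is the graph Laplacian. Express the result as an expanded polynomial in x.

Each diagonal entry of L is the vertex degree and each off-diagonal entry is -1 where an edge is present, 0 otherwise; in the order [1, 2, 3, 4, 5, 6, 7, 8] the diagonal is [4, 5, 4, 5, 1, 2, 2, 3]. L has integer entries, so p(x) = det(xI - L) has integer coefficients. Expanding the determinant yields x^8 - 26x^7 + 275x^6 - 1520x^5 + 4691x^4 - 7986x^3 + 6855x^2 - 2272x. The coefficient of x^7 equals -trace(L) = -26, matching the sum of degrees. The largest eigenvalue, 6.5693, is at most the vertex count 8.

x^8 - 26x^7 + 275x^6 - 1520x^5 + 4691x^4 - 7986x^3 + 6855x^2 - 2272x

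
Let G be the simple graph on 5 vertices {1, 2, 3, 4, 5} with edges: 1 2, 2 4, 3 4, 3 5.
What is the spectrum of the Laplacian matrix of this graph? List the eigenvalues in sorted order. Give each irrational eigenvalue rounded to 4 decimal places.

[0, 0.3820, 1.3820, 2.6180, 3.6180]

Each diagonal entry of L is the vertex degree and each off-diagonal entry is -1 where an edge is present, 0 otherwise; in the order [1, 2, 3, 4, 5] the diagonal is [1, 2, 2, 2, 1]. The multiplicity of 0 as a Laplacian eigenvalue equals the number of connected components. The single zero eigenvalue shows the graph is connected.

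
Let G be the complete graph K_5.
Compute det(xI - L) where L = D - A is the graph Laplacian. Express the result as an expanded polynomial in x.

The graph has 5 vertices and degree multiset [4, 4, 4, 4, 4]; D is the diagonal matrix of degrees and L = D - A. The eigenvalues of L are [0, 5, 5, 5, 5]; the characteristic polynomial is the product of (x - lambda_i), which multiplies out to x^5 - 20x^4 + 150x^3 - 500x^2 + 625x. The coefficient of x^4 equals -trace(L) = -20, matching the sum of degrees. The largest eigenvalue, 5, is at most the vertex count 5.

x^5 - 20x^4 + 150x^3 - 500x^2 + 625x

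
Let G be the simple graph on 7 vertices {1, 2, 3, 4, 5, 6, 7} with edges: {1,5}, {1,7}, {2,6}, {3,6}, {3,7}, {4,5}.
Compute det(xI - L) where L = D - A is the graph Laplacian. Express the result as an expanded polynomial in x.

x^7 - 12x^6 + 55x^5 - 120x^4 + 126x^3 - 56x^2 + 7x

Reading degrees in the order [1, 2, 3, 4, 5, 6, 7] gives [2, 1, 2, 1, 2, 2, 2]; set D = diag(2, 1, 2, 1, 2, 2, 2) and form L = D - A. Computing det(xI - L) by cofactor expansion (or equivalently via sum-over-permutations) gives x^7 - 12x^6 + 55x^5 - 120x^4 + 126x^3 - 56x^2 + 7x. The coefficient of x^6 equals -trace(L) = -12, matching the sum of degrees. There is one zero in the spectrum, matching the 1 component.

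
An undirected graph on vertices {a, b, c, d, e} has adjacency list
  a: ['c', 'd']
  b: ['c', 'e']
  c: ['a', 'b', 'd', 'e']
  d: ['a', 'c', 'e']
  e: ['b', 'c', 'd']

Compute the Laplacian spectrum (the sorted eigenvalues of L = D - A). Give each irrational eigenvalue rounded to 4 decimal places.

[0, 1.5858, 3, 4.4142, 5]

Each diagonal entry of L is the vertex degree and each off-diagonal entry is -1 where an edge is present, 0 otherwise; in the order [a, b, c, d, e] the diagonal is [2, 2, 4, 3, 3]. Diagonalising L (or applying a numerical eigensolver to the 5x5 matrix) gives the spectrum above.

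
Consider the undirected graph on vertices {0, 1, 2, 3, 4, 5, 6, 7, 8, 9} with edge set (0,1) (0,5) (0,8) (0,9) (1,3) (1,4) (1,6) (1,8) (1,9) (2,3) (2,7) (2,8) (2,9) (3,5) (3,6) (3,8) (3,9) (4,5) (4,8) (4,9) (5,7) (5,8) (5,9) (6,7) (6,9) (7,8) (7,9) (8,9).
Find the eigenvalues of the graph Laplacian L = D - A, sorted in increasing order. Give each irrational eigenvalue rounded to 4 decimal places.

[0, 3.1313, 3.7126, 4, 5, 5.9479, 6.8312, 8.2476, 9.1294, 10]

Reading degrees in the order [0, 1, 2, 3, 4, 5, 6, 7, 8, 9] gives [4, 6, 4, 6, 4, 6, 4, 5, 8, 9]; set D = diag(4, 6, 4, 6, 4, 6, 4, 5, 8, 9) and form L = D - A. L is symmetric positive semidefinite, so every eigenvalue is real and nonnegative. The single zero eigenvalue shows the graph is connected.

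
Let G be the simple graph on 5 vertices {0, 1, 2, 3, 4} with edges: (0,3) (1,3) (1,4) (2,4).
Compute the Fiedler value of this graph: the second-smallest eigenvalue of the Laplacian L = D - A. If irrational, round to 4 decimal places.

0.3820

With the vertex order [0, 1, 2, 3, 4], the degrees are [1, 2, 1, 2, 2], giving D = diag(1, 2, 1, 2, 2) and L = D - A. The sorted Laplacian eigenvalues are [0, 0.3820, 1.3820, 2.6180, 3.6180]; the algebraic connectivity is the second entry, 0.3820. There is one zero in the spectrum, matching the 1 component.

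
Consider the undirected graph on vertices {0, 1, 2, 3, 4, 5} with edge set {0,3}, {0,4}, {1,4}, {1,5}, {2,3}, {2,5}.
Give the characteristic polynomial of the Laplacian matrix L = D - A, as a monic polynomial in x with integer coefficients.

Each diagonal entry of L is the vertex degree and each off-diagonal entry is -1 where an edge is present, 0 otherwise; in the order [0, 1, 2, 3, 4, 5] the diagonal is [2, 2, 2, 2, 2, 2]. Computing det(xI - L) by cofactor expansion (or equivalently via sum-over-permutations) gives x^6 - 12x^5 + 54x^4 - 112x^3 + 105x^2 - 36x. The constant term is 0 because L is singular (the all-ones vector lies in its kernel). By the matrix-tree theorem the graph has (1/6) * product of the nonzero eigenvalues = 6 spanning trees. The largest eigenvalue, 4, is at most the vertex count 6.

x^6 - 12x^5 + 54x^4 - 112x^3 + 105x^2 - 36x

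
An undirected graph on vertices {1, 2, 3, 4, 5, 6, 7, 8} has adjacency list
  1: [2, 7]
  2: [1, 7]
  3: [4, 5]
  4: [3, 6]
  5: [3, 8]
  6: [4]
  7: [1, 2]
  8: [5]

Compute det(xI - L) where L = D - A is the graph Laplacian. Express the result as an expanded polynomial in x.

x^8 - 14x^7 + 78x^6 - 218x^5 + 314x^4 - 210x^3 + 45x^2

Each diagonal entry of L is the vertex degree and each off-diagonal entry is -1 where an edge is present, 0 otherwise; in the order [1, 2, 3, 4, 5, 6, 7, 8] the diagonal is [2, 2, 2, 2, 2, 1, 2, 1]. Computing det(xI - L) by cofactor expansion (or equivalently via sum-over-permutations) gives x^8 - 14x^7 + 78x^6 - 218x^5 + 314x^4 - 210x^3 + 45x^2. Since p(0) = det(-L) = 0, x divides p(x). There are 2 zeros in the spectrum, matching the 2 components.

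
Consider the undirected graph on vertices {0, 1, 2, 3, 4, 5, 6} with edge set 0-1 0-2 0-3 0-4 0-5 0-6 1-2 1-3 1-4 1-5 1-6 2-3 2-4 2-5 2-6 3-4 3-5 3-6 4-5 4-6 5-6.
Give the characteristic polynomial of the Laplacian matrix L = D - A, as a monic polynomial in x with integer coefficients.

Reading degrees in the order [0, 1, 2, 3, 4, 5, 6] gives [6, 6, 6, 6, 6, 6, 6]; set D = diag(6, 6, 6, 6, 6, 6, 6) and form L = D - A. Computing det(xI - L) by cofactor expansion (or equivalently via sum-over-permutations) gives x^7 - 42x^6 + 735x^5 - 6860x^4 + 36015x^3 - 100842x^2 + 117649x. The coefficient of x^6 equals -trace(L) = -42, matching the sum of degrees. The eigenvalues sum to 42, which equals trace(L) = 2|E|. There is one zero in the spectrum, matching the 1 component.

x^7 - 42x^6 + 735x^5 - 6860x^4 + 36015x^3 - 100842x^2 + 117649x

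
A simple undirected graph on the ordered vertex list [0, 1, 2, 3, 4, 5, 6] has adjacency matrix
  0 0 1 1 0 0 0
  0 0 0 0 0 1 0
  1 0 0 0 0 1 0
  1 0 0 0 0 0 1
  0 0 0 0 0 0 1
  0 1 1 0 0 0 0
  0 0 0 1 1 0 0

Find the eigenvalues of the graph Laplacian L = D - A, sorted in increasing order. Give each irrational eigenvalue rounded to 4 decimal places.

[0, 0.1981, 0.7530, 1.5550, 2.4450, 3.2470, 3.8019]

Each diagonal entry of L is the vertex degree and each off-diagonal entry is -1 where an edge is present, 0 otherwise; in the order [0, 1, 2, 3, 4, 5, 6] the diagonal is [2, 1, 2, 2, 1, 2, 2]. Since every row of L sums to 0, the all-ones vector is in the kernel and 0 is an eigenvalue. The eigenvalues sum to 12, which equals trace(L) = 2|E|. There is one zero in the spectrum, matching the 1 component.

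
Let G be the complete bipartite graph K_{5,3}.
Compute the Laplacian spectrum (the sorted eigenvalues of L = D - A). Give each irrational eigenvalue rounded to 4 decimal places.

The graph has 8 vertices and degree multiset [5, 5, 5, 3, 3, 3, 3, 3]; D is the diagonal matrix of degrees and L = D - A. Diagonalising L (or applying a numerical eigensolver to the 8x8 matrix) gives the spectrum above. The single zero eigenvalue shows the graph is connected.

[0, 3, 3, 3, 3, 5, 5, 8]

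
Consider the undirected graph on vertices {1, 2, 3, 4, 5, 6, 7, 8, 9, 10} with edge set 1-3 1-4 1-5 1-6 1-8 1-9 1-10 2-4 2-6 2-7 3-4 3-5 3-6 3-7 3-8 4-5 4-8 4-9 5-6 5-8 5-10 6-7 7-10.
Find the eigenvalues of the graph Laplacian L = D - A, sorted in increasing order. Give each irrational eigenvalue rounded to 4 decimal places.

[0, 1.7120, 2.4958, 2.8414, 4.3497, 5.0671, 6.2735, 7.3177, 7.6720, 8.2708]

Reading degrees in the order [1, 2, 3, 4, 5, 6, 7, 8, 9, 10] gives [7, 3, 6, 6, 6, 5, 4, 4, 2, 3]; set D = diag(7, 3, 6, 6, 6, 5, 4, 4, 2, 3) and form L = D - A. L is symmetric positive semidefinite, so every eigenvalue is real and nonnegative. The largest eigenvalue, 8.2708, is at most the vertex count 10. There is one zero in the spectrum, matching the 1 component.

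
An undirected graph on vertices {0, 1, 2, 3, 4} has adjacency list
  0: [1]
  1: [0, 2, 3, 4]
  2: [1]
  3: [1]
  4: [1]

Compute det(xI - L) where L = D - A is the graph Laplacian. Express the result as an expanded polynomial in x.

Each diagonal entry of L is the vertex degree and each off-diagonal entry is -1 where an edge is present, 0 otherwise; in the order [0, 1, 2, 3, 4] the diagonal is [1, 4, 1, 1, 1]. Computing det(xI - L) by cofactor expansion (or equivalently via sum-over-permutations) gives x^5 - 8x^4 + 18x^3 - 16x^2 + 5x. The constant term is 0 because L is singular (the all-ones vector lies in its kernel).

x^5 - 8x^4 + 18x^3 - 16x^2 + 5x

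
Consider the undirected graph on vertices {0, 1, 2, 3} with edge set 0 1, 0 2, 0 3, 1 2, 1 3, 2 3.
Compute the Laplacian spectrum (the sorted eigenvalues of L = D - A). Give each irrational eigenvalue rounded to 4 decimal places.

[0, 4, 4, 4]

Each diagonal entry of L is the vertex degree and each off-diagonal entry is -1 where an edge is present, 0 otherwise; in the order [0, 1, 2, 3] the diagonal is [3, 3, 3, 3]. Diagonalising L (or applying a numerical eigensolver to the 4x4 matrix) gives the spectrum above. The largest eigenvalue, 4, is at most the vertex count 4. The eigenvalues sum to 12, which equals trace(L) = 2|E|.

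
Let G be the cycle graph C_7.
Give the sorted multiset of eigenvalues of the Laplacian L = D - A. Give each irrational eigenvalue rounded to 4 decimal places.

[0, 0.7530, 0.7530, 2.4450, 2.4450, 3.8019, 3.8019]

The graph has 7 vertices and degree multiset [2, 2, 2, 2, 2, 2, 2]; D is the diagonal matrix of degrees and L = D - A. L is symmetric positive semidefinite, so every eigenvalue is real and nonnegative. By the matrix-tree theorem the graph has (1/7) * product of the nonzero eigenvalues = 7 spanning trees.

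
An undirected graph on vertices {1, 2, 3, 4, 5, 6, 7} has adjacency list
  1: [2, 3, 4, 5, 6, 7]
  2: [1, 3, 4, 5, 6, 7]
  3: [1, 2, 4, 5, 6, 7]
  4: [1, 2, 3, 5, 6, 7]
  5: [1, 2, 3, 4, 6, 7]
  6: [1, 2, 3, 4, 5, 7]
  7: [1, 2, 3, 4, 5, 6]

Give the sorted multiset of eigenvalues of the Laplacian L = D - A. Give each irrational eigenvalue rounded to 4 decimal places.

Reading degrees in the order [1, 2, 3, 4, 5, 6, 7] gives [6, 6, 6, 6, 6, 6, 6]; set D = diag(6, 6, 6, 6, 6, 6, 6) and form L = D - A. L is symmetric positive semidefinite, so every eigenvalue is real and nonnegative. The eigenvalues sum to 42, which equals trace(L) = 2|E|. By the matrix-tree theorem the graph has (1/7) * product of the nonzero eigenvalues = 16807 spanning trees.

[0, 7, 7, 7, 7, 7, 7]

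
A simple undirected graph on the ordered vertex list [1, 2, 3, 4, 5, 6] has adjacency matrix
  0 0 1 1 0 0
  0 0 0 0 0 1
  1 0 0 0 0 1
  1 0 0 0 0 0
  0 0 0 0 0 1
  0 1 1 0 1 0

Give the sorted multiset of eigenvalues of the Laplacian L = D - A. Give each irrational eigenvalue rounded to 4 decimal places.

[0, 0.3249, 1, 1.4608, 3, 4.2143]

Reading degrees in the order [1, 2, 3, 4, 5, 6] gives [2, 1, 2, 1, 1, 3]; set D = diag(2, 1, 2, 1, 1, 3) and form L = D - A. The multiplicity of 0 as a Laplacian eigenvalue equals the number of connected components. The eigenvalues sum to 10, which equals trace(L) = 2|E|.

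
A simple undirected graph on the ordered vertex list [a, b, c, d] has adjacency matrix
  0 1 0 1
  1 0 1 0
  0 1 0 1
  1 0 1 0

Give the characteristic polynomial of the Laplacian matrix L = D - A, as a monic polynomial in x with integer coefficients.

With the vertex order [a, b, c, d], the degrees are [2, 2, 2, 2], giving D = diag(2, 2, 2, 2) and L = D - A. Computing det(xI - L) by cofactor expansion (or equivalently via sum-over-permutations) gives x^4 - 8x^3 + 20x^2 - 16x. Since p(0) = det(-L) = 0, x divides p(x). By the matrix-tree theorem the graph has (1/4) * product of the nonzero eigenvalues = 4 spanning trees.

x^4 - 8x^3 + 20x^2 - 16x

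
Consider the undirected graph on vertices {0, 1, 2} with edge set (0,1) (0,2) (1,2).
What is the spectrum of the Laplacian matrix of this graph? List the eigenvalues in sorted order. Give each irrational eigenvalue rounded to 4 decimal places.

Reading degrees in the order [0, 1, 2] gives [2, 2, 2]; set D = diag(2, 2, 2) and form L = D - A. L is symmetric positive semidefinite, so every eigenvalue is real and nonnegative. The eigenvalues sum to 6, which equals trace(L) = 2|E|.

[0, 3, 3]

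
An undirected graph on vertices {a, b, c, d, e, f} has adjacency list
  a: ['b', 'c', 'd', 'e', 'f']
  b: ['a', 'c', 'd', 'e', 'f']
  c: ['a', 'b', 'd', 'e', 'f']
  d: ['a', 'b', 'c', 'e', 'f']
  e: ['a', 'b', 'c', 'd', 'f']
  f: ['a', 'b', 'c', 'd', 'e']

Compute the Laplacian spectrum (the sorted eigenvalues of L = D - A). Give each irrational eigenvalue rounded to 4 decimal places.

[0, 6, 6, 6, 6, 6]

Reading degrees in the order [a, b, c, d, e, f] gives [5, 5, 5, 5, 5, 5]; set D = diag(5, 5, 5, 5, 5, 5) and form L = D - A. L is symmetric positive semidefinite, so every eigenvalue is real and nonnegative. The single zero eigenvalue shows the graph is connected.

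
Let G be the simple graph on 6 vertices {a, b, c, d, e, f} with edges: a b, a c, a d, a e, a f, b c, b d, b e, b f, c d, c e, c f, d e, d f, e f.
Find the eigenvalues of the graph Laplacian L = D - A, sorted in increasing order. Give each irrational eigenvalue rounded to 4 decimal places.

[0, 6, 6, 6, 6, 6]

With the vertex order [a, b, c, d, e, f], the degrees are [5, 5, 5, 5, 5, 5], giving D = diag(5, 5, 5, 5, 5, 5) and L = D - A. L is symmetric positive semidefinite, so every eigenvalue is real and nonnegative. The single zero eigenvalue shows the graph is connected.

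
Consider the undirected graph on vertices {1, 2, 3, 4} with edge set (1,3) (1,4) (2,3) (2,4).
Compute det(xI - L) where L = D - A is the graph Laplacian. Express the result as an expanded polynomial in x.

x^4 - 8x^3 + 20x^2 - 16x

Each diagonal entry of L is the vertex degree and each off-diagonal entry is -1 where an edge is present, 0 otherwise; in the order [1, 2, 3, 4] the diagonal is [2, 2, 2, 2]. L has integer entries, so p(x) = det(xI - L) has integer coefficients. Expanding the determinant yields x^4 - 8x^3 + 20x^2 - 16x. The coefficient of x^3 equals -trace(L) = -8, matching the sum of degrees.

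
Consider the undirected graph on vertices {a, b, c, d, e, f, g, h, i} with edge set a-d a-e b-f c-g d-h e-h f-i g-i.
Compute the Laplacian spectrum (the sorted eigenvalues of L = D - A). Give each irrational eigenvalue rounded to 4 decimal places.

Each diagonal entry of L is the vertex degree and each off-diagonal entry is -1 where an edge is present, 0 otherwise; in the order [a, b, c, d, e, f, g, h, i] the diagonal is [2, 1, 1, 2, 2, 2, 2, 2, 2]. Diagonalising L (or applying a numerical eigensolver to the 9x9 matrix) gives the spectrum above. The 2 zero eigenvalues correspond to the 2 connected components.

[0, 0, 0.3820, 1.3820, 2, 2, 2.6180, 3.6180, 4]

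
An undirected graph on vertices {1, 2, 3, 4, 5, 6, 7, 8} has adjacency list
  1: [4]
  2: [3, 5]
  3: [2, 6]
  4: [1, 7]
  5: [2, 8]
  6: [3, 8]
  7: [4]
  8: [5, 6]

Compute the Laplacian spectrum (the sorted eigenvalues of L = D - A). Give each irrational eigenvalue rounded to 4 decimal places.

With the vertex order [1, 2, 3, 4, 5, 6, 7, 8], the degrees are [1, 2, 2, 2, 2, 2, 1, 2], giving D = diag(1, 2, 2, 2, 2, 2, 1, 2) and L = D - A. L is symmetric positive semidefinite, so every eigenvalue is real and nonnegative. The 2 zero eigenvalues correspond to the 2 connected components. There are 2 zeros in the spectrum, matching the 2 components. The largest eigenvalue, 3.6180, is at most the vertex count 8.

[0, 0, 1, 1.3820, 1.3820, 3, 3.6180, 3.6180]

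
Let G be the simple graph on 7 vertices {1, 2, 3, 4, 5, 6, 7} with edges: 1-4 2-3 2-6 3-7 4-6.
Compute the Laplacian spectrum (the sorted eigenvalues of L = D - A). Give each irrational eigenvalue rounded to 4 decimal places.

Reading degrees in the order [1, 2, 3, 4, 5, 6, 7] gives [1, 2, 2, 2, 0, 2, 1]; set D = diag(1, 2, 2, 2, 0, 2, 1) and form L = D - A. The multiplicity of 0 as a Laplacian eigenvalue equals the number of connected components. The 2 zero eigenvalues correspond to the 2 connected components. There are 2 zeros in the spectrum, matching the 2 components.

[0, 0, 0.2679, 1, 2, 3, 3.7321]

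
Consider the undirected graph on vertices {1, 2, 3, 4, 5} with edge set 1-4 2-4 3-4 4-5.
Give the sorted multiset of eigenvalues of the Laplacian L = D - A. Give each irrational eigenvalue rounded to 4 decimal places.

Reading degrees in the order [1, 2, 3, 4, 5] gives [1, 1, 1, 4, 1]; set D = diag(1, 1, 1, 4, 1) and form L = D - A. L is symmetric positive semidefinite, so every eigenvalue is real and nonnegative. The single zero eigenvalue shows the graph is connected. The largest eigenvalue, 5, is at most the vertex count 5. The eigenvalues sum to 8, which equals trace(L) = 2|E|.

[0, 1, 1, 1, 5]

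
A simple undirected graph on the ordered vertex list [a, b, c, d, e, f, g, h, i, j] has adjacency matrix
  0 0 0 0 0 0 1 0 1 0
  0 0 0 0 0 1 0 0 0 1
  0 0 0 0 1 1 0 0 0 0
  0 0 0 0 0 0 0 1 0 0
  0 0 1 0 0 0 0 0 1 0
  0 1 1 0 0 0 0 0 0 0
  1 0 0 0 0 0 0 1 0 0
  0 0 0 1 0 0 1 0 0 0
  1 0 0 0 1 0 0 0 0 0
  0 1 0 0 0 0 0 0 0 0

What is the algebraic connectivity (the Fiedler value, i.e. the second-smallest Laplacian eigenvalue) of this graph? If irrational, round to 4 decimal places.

0.0979

With the vertex order [a, b, c, d, e, f, g, h, i, j], the degrees are [2, 2, 2, 1, 2, 2, 2, 2, 2, 1], giving D = diag(2, 2, 2, 1, 2, 2, 2, 2, 2, 1) and L = D - A. The sorted Laplacian eigenvalues are [0, 0.0979, 0.3820, 0.8244, 1.3820, 2, 2.6180, 3.1756, 3.6180, 3.9021]; the algebraic connectivity is the second entry, 0.0979.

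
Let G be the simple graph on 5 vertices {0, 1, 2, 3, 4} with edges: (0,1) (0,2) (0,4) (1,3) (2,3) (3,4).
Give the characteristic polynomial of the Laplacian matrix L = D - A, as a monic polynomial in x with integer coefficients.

x^5 - 12x^4 + 51x^3 - 92x^2 + 60x

With the vertex order [0, 1, 2, 3, 4], the degrees are [3, 2, 2, 3, 2], giving D = diag(3, 2, 2, 3, 2) and L = D - A. Computing det(xI - L) by cofactor expansion (or equivalently via sum-over-permutations) gives x^5 - 12x^4 + 51x^3 - 92x^2 + 60x. Since p(0) = det(-L) = 0, x divides p(x). By the matrix-tree theorem the graph has (1/5) * product of the nonzero eigenvalues = 12 spanning trees. There is one zero in the spectrum, matching the 1 component.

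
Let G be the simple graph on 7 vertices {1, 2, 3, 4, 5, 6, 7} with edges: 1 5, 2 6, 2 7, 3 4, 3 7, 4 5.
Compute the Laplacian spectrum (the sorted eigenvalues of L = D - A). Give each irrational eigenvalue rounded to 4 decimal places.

[0, 0.1981, 0.7530, 1.5550, 2.4450, 3.2470, 3.8019]

Each diagonal entry of L is the vertex degree and each off-diagonal entry is -1 where an edge is present, 0 otherwise; in the order [1, 2, 3, 4, 5, 6, 7] the diagonal is [1, 2, 2, 2, 2, 1, 2]. L is symmetric positive semidefinite, so every eigenvalue is real and nonnegative. By the matrix-tree theorem the graph has (1/7) * product of the nonzero eigenvalues = 1 spanning tree.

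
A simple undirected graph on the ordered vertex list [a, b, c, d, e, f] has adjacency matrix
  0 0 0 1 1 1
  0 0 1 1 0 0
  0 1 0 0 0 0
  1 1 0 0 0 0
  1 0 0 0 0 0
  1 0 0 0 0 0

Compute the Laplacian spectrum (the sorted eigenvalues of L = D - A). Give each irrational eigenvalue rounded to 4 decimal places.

[0, 0.3249, 1, 1.4608, 3, 4.2143]

Reading degrees in the order [a, b, c, d, e, f] gives [3, 2, 1, 2, 1, 1]; set D = diag(3, 2, 1, 2, 1, 1) and form L = D - A. Since every row of L sums to 0, the all-ones vector is in the kernel and 0 is an eigenvalue.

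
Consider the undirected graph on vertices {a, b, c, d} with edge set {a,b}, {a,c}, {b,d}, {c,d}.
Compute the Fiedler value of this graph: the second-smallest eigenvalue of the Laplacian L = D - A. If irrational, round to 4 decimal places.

Reading degrees in the order [a, b, c, d] gives [2, 2, 2, 2]; set D = diag(2, 2, 2, 2) and form L = D - A. The smallest Laplacian eigenvalue is always 0. The next one, lambda_2 = 2, measures how hard the graph is to disconnect: larger values mean better connectivity. The eigenvalues sum to 8, which equals trace(L) = 2|E|. There is one zero in the spectrum, matching the 1 component.

2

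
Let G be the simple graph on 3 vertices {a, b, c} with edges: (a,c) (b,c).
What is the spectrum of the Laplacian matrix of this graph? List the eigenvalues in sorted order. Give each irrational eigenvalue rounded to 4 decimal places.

[0, 1, 3]

Each diagonal entry of L is the vertex degree and each off-diagonal entry is -1 where an edge is present, 0 otherwise; in the order [a, b, c] the diagonal is [1, 1, 2]. Since every row of L sums to 0, the all-ones vector is in the kernel and 0 is an eigenvalue. The single zero eigenvalue shows the graph is connected. The largest eigenvalue, 3, is at most the vertex count 3.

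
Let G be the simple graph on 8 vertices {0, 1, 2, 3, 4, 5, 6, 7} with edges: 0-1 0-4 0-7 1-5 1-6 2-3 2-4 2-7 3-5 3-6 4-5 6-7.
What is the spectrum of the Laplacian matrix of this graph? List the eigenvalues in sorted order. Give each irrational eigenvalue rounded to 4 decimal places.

[0, 2, 2, 2, 4, 4, 4, 6]

Each diagonal entry of L is the vertex degree and each off-diagonal entry is -1 where an edge is present, 0 otherwise; in the order [0, 1, 2, 3, 4, 5, 6, 7] the diagonal is [3, 3, 3, 3, 3, 3, 3, 3]. The multiplicity of 0 as a Laplacian eigenvalue equals the number of connected components.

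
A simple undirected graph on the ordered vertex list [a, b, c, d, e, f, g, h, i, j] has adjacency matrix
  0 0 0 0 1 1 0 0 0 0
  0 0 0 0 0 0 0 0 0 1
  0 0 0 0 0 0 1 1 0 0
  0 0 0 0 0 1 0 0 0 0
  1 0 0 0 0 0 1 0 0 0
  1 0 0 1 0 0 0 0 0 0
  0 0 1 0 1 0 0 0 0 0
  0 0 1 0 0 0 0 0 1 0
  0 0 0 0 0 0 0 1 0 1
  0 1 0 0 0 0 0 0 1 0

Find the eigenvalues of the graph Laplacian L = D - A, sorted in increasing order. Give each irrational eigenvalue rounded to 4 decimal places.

[0, 0.0979, 0.3820, 0.8244, 1.3820, 2, 2.6180, 3.1756, 3.6180, 3.9021]

Each diagonal entry of L is the vertex degree and each off-diagonal entry is -1 where an edge is present, 0 otherwise; in the order [a, b, c, d, e, f, g, h, i, j] the diagonal is [2, 1, 2, 1, 2, 2, 2, 2, 2, 2]. L is symmetric positive semidefinite, so every eigenvalue is real and nonnegative. The largest eigenvalue, 3.9021, is at most the vertex count 10. The eigenvalues sum to 18, which equals trace(L) = 2|E|.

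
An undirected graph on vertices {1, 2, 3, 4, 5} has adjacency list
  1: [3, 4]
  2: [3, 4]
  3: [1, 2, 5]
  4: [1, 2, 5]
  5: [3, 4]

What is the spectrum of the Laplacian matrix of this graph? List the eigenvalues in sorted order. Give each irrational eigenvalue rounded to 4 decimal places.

With the vertex order [1, 2, 3, 4, 5], the degrees are [2, 2, 3, 3, 2], giving D = diag(2, 2, 3, 3, 2) and L = D - A. Diagonalising L (or applying a numerical eigensolver to the 5x5 matrix) gives the spectrum above. The single zero eigenvalue shows the graph is connected. By the matrix-tree theorem the graph has (1/5) * product of the nonzero eigenvalues = 12 spanning trees. There is one zero in the spectrum, matching the 1 component.

[0, 2, 2, 3, 5]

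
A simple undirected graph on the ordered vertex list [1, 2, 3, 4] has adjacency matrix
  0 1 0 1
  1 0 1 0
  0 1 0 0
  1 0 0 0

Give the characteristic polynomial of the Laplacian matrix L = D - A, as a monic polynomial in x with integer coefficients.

With the vertex order [1, 2, 3, 4], the degrees are [2, 2, 1, 1], giving D = diag(2, 2, 1, 1) and L = D - A. Computing det(xI - L) by cofactor expansion (or equivalently via sum-over-permutations) gives x^4 - 6x^3 + 10x^2 - 4x. The constant term is 0 because L is singular (the all-ones vector lies in its kernel).

x^4 - 6x^3 + 10x^2 - 4x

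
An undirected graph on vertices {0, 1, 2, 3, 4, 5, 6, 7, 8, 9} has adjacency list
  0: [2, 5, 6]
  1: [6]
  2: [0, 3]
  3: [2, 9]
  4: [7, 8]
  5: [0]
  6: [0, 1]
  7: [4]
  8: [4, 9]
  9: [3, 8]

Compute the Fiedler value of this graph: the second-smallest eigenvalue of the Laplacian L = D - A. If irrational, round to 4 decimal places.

0.1100

Reading degrees in the order [0, 1, 2, 3, 4, 5, 6, 7, 8, 9] gives [3, 1, 2, 2, 2, 1, 2, 1, 2, 2]; set D = diag(3, 1, 2, 2, 2, 1, 2, 1, 2, 2) and form L = D - A. Computing the eigenvalues of L and sorting gives [0, 0.1100, 0.4616, 0.6697, 1.2415, 2, 2.4010, 3.0579, 3.7120, 4.3463]. The Fiedler value lambda_2 = 0.1100 is strictly positive, so the graph is connected. The largest eigenvalue, 4.3463, is at most the vertex count 10.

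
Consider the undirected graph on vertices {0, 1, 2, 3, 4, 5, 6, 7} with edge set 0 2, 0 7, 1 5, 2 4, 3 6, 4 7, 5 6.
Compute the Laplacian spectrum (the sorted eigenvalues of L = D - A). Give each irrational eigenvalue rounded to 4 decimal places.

[0, 0, 0.5858, 2, 2, 2, 3.4142, 4]

Reading degrees in the order [0, 1, 2, 3, 4, 5, 6, 7] gives [2, 1, 2, 1, 2, 2, 2, 2]; set D = diag(2, 1, 2, 1, 2, 2, 2, 2) and form L = D - A. Diagonalising L (or applying a numerical eigensolver to the 8x8 matrix) gives the spectrum above. The 2 zero eigenvalues correspond to the 2 connected components. The eigenvalues sum to 14, which equals trace(L) = 2|E|.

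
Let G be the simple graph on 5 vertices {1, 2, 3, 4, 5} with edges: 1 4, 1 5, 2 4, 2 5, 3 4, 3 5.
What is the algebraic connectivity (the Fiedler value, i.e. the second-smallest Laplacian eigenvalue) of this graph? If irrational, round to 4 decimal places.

With the vertex order [1, 2, 3, 4, 5], the degrees are [2, 2, 2, 3, 3], giving D = diag(2, 2, 2, 3, 3) and L = D - A. The smallest Laplacian eigenvalue is always 0. The next one, lambda_2 = 2, measures how hard the graph is to disconnect: larger values mean better connectivity. The largest eigenvalue, 5, is at most the vertex count 5.

2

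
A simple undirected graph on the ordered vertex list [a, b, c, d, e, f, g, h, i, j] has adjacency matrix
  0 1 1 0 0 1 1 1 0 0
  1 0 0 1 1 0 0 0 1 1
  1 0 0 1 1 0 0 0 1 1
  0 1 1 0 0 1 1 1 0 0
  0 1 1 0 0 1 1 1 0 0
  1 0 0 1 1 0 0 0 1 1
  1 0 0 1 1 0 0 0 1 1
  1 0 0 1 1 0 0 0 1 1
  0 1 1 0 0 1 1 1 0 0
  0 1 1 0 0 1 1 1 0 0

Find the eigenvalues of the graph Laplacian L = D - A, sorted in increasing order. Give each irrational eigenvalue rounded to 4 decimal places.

With the vertex order [a, b, c, d, e, f, g, h, i, j], the degrees are [5, 5, 5, 5, 5, 5, 5, 5, 5, 5], giving D = diag(5, 5, 5, 5, 5, 5, 5, 5, 5, 5) and L = D - A. The multiplicity of 0 as a Laplacian eigenvalue equals the number of connected components. The single zero eigenvalue shows the graph is connected.

[0, 5, 5, 5, 5, 5, 5, 5, 5, 10]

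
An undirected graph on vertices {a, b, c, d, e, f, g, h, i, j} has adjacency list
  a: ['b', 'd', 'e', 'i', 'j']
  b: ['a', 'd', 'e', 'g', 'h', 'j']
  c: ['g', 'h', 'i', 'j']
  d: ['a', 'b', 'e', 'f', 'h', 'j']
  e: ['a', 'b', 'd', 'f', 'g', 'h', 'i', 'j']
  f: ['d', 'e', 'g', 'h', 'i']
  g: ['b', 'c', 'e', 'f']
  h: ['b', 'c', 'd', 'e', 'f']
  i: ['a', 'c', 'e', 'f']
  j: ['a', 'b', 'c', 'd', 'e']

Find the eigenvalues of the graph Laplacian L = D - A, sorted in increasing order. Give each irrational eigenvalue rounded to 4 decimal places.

[0, 3.2402, 3.5907, 3.9017, 4.3979, 5.8501, 6.6920, 7.3623, 7.8019, 9.1631]

With the vertex order [a, b, c, d, e, f, g, h, i, j], the degrees are [5, 6, 4, 6, 8, 5, 4, 5, 4, 5], giving D = diag(5, 6, 4, 6, 8, 5, 4, 5, 4, 5) and L = D - A. Since every row of L sums to 0, the all-ones vector is in the kernel and 0 is an eigenvalue. The largest eigenvalue, 9.1631, is at most the vertex count 10.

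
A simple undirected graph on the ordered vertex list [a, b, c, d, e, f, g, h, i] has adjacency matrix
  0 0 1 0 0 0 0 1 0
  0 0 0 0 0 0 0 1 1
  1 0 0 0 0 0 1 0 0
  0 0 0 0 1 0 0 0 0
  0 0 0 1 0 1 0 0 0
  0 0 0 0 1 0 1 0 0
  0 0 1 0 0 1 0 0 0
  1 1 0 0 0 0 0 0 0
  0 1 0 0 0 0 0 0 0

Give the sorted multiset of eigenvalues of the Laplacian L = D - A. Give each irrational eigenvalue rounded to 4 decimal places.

[0, 0.1206, 0.4679, 1, 1.6527, 2.3473, 3, 3.5321, 3.8794]

With the vertex order [a, b, c, d, e, f, g, h, i], the degrees are [2, 2, 2, 1, 2, 2, 2, 2, 1], giving D = diag(2, 2, 2, 1, 2, 2, 2, 2, 1) and L = D - A. L is symmetric positive semidefinite, so every eigenvalue is real and nonnegative.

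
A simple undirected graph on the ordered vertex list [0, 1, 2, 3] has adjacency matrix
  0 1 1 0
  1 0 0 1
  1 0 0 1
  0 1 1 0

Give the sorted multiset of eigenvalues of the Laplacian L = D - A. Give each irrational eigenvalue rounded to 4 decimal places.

With the vertex order [0, 1, 2, 3], the degrees are [2, 2, 2, 2], giving D = diag(2, 2, 2, 2) and L = D - A. L is symmetric positive semidefinite, so every eigenvalue is real and nonnegative. There is one zero in the spectrum, matching the 1 component.

[0, 2, 2, 4]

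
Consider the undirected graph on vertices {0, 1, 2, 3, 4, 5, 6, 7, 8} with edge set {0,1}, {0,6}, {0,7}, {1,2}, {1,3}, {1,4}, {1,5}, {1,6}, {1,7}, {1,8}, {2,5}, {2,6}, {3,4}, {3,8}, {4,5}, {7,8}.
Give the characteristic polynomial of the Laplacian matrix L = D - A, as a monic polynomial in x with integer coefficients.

x^9 - 32x^8 + 428x^7 - 3136x^6 + 13786x^5 - 37232x^4 + 60276x^3 - 53424x^2 + 19845x

With the vertex order [0, 1, 2, 3, 4, 5, 6, 7, 8], the degrees are [3, 8, 3, 3, 3, 3, 3, 3, 3], giving D = diag(3, 8, 3, 3, 3, 3, 3, 3, 3) and L = D - A. L has integer entries, so p(x) = det(xI - L) has integer coefficients. Expanding the determinant yields x^9 - 32x^8 + 428x^7 - 3136x^6 + 13786x^5 - 37232x^4 + 60276x^3 - 53424x^2 + 19845x. The coefficient of x^8 equals -trace(L) = -32, matching the sum of degrees.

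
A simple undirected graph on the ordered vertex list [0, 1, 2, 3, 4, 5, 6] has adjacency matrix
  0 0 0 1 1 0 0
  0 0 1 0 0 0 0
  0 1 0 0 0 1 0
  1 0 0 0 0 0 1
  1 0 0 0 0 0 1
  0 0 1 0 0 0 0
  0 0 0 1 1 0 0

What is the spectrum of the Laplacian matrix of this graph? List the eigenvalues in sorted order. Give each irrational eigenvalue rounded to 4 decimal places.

Each diagonal entry of L is the vertex degree and each off-diagonal entry is -1 where an edge is present, 0 otherwise; in the order [0, 1, 2, 3, 4, 5, 6] the diagonal is [2, 1, 2, 2, 2, 1, 2]. Diagonalising L (or applying a numerical eigensolver to the 7x7 matrix) gives the spectrum above. The 2 zero eigenvalues correspond to the 2 connected components.

[0, 0, 1, 2, 2, 3, 4]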